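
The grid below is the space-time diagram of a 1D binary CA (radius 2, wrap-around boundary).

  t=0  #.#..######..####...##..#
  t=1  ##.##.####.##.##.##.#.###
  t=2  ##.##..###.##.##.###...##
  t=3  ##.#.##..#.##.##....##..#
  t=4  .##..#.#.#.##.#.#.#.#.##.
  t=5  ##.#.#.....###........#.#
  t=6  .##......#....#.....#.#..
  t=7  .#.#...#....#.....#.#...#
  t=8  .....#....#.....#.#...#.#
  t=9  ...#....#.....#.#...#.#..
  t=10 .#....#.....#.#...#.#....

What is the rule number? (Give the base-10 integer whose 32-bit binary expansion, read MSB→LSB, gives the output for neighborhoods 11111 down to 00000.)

3880428130

  nb #####: next=#  (t=0,i=7, bit31=1)
  nb ####.: next=#  (t=0,i=9, bit30=1)
  nb ###.#: next=#  (t=1,i=1, bit29=1)
  nb ###..: next=.  (t=0,i=10, bit28=0)
  nb ##.##: next=.  (t=1,i=2, bit27=0)
  nb ##.#.: next=#  (t=0,i=1, bit26=1)
  nb ##..#: next=#  (t=0,i=11, bit25=1)
  nb ##...: next=#  (t=0,i=17, bit24=1)
  nb #.###: next=.  (t=1,i=6, bit23=0)
  nb #.##.: next=#  (t=1,i=3, bit22=1)
  nb #.#.#: next=.  (t=1,i=20, bit21=0)
  nb #.#..: next=.  (t=0,i=2, bit20=0)
  nb #..##: next=#  (t=0,i=4, bit19=1)
  nb #..#.: next=.  (t=3,i=8, bit18=0)
  nb #...#: next=#  (t=0,i=18, bit17=1)
  nb #....: next=.  (t=3,i=17, bit16=0)
  nb .####: next=#  (t=0,i=6, bit15=1)
  nb .###.: next=.  (t=2,i=8, bit14=0)
  nb .##.#: next=#  (t=0,i=0, bit13=1)
  nb .##..: next=.  (t=0,i=21, bit12=0)
  nb .#.##: next=.  (t=1,i=21, bit11=0)
  nb .#.#.: next=.  (t=4,i=6, bit10=0)
  nb .#..#: next=#  (t=0,i=3, bit9=1)
  nb .#...: next=.  (t=5,i=6, bit8=0)
  nb ..###: next=.  (t=0,i=5, bit7=0)
  nb ..##.: next=#  (t=0,i=20, bit6=1)
  nb ..#.#: next=#  (t=3,i=9, bit5=1)
  nb ..#..: next=.  (t=6,i=9, bit4=0)
  nb ...##: next=.  (t=0,i=19, bit3=0)
  nb ...#.: next=.  (t=5,i=21, bit2=0)
  nb ....#: next=#  (t=3,i=18, bit1=1)
  nb .....: next=.  (t=5,i=8, bit0=0)
  bits 11100111010010101010001001100010 = 3880428130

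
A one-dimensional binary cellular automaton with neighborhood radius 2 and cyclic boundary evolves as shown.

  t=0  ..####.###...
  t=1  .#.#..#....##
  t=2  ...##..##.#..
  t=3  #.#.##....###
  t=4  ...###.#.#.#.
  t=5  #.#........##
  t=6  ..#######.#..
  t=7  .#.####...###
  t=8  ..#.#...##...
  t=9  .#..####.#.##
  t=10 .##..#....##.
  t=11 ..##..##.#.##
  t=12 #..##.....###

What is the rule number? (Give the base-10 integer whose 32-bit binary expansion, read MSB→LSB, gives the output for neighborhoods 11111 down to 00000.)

2320734989

  ##### -> #   bit 31 = 1  t=6,i=4
  ####. -> .   bit 30 = 0  t=0,i=4
  ###.# -> .   bit 29 = 0  t=0,i=5
  ###.. -> .   bit 28 = 0  t=0,i=9
  ##.## -> #   bit 27 = 1  t=0,i=6
  ##.#. -> .   bit 26 = 0  t=1,i=0
  ##..# -> #   bit 25 = 1  t=2,i=5
  ##... -> .   bit 24 = 0  t=0,i=10
  #.### -> .   bit 23 = 0  t=0,i=7
  #.##. -> #   bit 22 = 1  t=3,i=4
  #.#.# -> .   bit 21 = 0  t=1,i=1
  #.#.. -> #   bit 20 = 1  t=1,i=3
  #..## -> .   bit 19 = 0  t=2,i=6
  #..#. -> .   bit 18 = 0  t=1,i=5
  #...# -> #   bit 17 = 1  t=7,i=8
  #.... -> #   bit 16 = 1  t=0,i=11
  .#### -> #   bit 15 = 1  t=0,i=3
  .###. -> .   bit 14 = 0  t=0,i=8
  .##.# -> .   bit 13 = 0  t=1,i=12
  .##.. -> #   bit 12 = 1  t=2,i=4
  .#.## -> #   bit 11 = 1  t=3,i=3
  .#.#. -> .   bit 10 = 0  t=1,i=2
  .#..# -> #   bit 9 = 1  t=1,i=4
  .#... -> #   bit 8 = 1  t=1,i=7
  ..### -> .   bit 7 = 0  t=0,i=2
  ..##. -> .   bit 6 = 0  t=1,i=11
  ..#.# -> .   bit 5 = 0  t=8,i=2
  ..#.. -> .   bit 4 = 0  t=1,i=6
  ...## -> #   bit 3 = 1  t=0,i=1
  ...#. -> #   bit 2 = 1  t=8,i=1
  ....# -> .   bit 1 = 0  t=0,i=0
  ..... -> #   bit 0 = 1  t=0,i=12
  bits 10001010010100111001101100001101 = 2320734989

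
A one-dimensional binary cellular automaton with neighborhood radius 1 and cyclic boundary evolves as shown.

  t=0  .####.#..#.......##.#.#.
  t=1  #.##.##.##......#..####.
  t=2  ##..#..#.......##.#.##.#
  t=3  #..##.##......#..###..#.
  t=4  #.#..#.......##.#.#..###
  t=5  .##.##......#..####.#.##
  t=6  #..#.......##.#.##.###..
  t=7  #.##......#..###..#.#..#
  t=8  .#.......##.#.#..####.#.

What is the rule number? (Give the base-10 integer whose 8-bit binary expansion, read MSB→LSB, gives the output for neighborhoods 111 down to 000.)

166

  [7] ### => #  t=0,i=2
  [6] ##. => .  t=0,i=4
  [5] #.# => #  t=0,i=5
  [4] #.. => .  t=0,i=7
  [3] .## => .  t=0,i=1
  [2] .#. => #  t=0,i=6
  [1] ..# => #  t=0,i=0
  [0] ... => .  t=0,i=11
  bits 10100110 = 166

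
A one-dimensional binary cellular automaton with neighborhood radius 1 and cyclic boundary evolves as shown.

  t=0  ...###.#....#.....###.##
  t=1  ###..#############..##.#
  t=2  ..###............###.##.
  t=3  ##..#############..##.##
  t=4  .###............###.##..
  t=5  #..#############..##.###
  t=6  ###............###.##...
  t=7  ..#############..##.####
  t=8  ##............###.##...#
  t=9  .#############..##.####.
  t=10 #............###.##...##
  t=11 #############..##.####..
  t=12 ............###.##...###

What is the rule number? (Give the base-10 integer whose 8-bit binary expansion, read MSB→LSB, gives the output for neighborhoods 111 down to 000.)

  [7] ### => .  t=0,i=4
  [6] ##. => #  t=0,i=5
  [5] #.# => #  t=0,i=6
  [4] #.. => #  t=0,i=0
  [3] .## => .  t=0,i=3
  [2] .#. => #  t=0,i=7
  [1] ..# => #  t=0,i=2
  [0] ... => #  t=0,i=1
  bits 01110111 = 119

119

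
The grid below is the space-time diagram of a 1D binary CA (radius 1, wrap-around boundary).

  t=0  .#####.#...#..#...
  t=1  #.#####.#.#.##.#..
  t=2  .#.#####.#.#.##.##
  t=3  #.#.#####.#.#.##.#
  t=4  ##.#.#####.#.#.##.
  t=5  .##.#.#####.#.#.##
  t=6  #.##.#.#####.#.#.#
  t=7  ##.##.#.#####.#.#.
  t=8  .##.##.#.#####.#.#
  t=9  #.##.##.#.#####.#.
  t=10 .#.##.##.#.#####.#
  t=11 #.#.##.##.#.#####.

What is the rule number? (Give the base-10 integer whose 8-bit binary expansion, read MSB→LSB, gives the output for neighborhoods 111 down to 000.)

  ### -> #   bit 7 = 1  t=0,i=2
  ##. -> #   bit 6 = 1  t=0,i=5
  #.# -> #   bit 5 = 1  t=0,i=6
  #.. -> #   bit 4 = 1  t=0,i=8
  .## -> .   bit 3 = 0  t=0,i=1
  .#. -> .   bit 2 = 0  t=0,i=7
  ..# -> #   bit 1 = 1  t=0,i=0
  ... -> .   bit 0 = 0  t=0,i=9
  bits 11110010 = 242

242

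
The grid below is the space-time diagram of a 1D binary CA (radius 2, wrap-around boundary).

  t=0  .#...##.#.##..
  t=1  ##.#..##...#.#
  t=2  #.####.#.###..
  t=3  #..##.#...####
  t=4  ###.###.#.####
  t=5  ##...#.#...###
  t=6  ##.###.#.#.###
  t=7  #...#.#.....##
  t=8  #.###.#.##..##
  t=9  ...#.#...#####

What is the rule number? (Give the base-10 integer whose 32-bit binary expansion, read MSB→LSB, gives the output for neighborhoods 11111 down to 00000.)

  [31] ##### => #  t=3,i=12
  [30] ####. => #  t=2,i=4
  [29] ###.# => .  t=1,i=1
  [28] ###.. => #  t=2,i=11
  [27] ##.## => .  t=4,i=3
  [26] ##.#. => #  t=0,i=7
  [25] ##..# => #  t=2,i=12
  [24] ##... => .  t=0,i=12
  [23] #.### => .  t=1,i=13
  [22] #.##. => .  t=0,i=10
  [21] #.#.# => .  t=0,i=8
  [20] #.#.. => #  t=1,i=3
  [19] #..## => #  t=1,i=5
  [18] #..#. => #  t=2,i=13
  [17] #...# => #  t=0,i=3
  [16] #.... => #  t=7,i=8
  [15] .#### => #  t=2,i=3
  [14] .###. => #  t=1,i=0
  [13] .##.# => #  t=0,i=6
  [12] .##.. => #  t=0,i=11
  [11] .#.## => .  t=0,i=9
  [10] .#.#. => .  t=5,i=6
  [9] .#..# => #  t=1,i=4
  [8] .#... => .  t=0,i=2
  [7] ..### => #  t=3,i=10
  [6] ..##. => .  t=0,i=5
  [5] ..#.# => #  t=1,i=11
  [4] ..#.. => #  t=0,i=1
  [3] ...## => .  t=0,i=4
  [2] ...#. => #  t=0,i=0
  [1] ....# => .  t=7,i=10
  [0] ..... => #  t=7,i=9
  bits 11010110000111111111001010110101 = 3592417973

3592417973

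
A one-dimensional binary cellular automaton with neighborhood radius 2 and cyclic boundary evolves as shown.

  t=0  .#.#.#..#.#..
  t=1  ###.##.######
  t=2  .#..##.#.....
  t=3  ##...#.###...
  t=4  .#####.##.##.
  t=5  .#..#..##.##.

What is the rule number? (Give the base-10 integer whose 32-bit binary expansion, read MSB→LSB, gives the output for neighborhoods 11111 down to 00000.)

  [31] ##### => .  t=1,i=0
  [30] ####. => #  t=1,i=1
  [29] ###.# => .  t=1,i=2
  [28] ###.. => .  t=3,i=9
  [27] ##.## => .  t=1,i=3
  [26] ##.#. => .  t=2,i=6
  [25] ##..# => .  t=4,i=12
  [24] ##... => #  t=3,i=2
  [23] #.### => #  t=1,i=7
  [22] #.##. => #  t=1,i=4
  [21] #.#.# => .  t=0,i=3
  [20] #.#.. => #  t=0,i=5
  [19] #..## => .  t=2,i=3
  [18] #..#. => #  t=0,i=7
  [17] #...# => #  t=0,i=12
  [16] #.... => #  t=2,i=9
  [15] .#### => .  t=1,i=8
  [14] .###. => #  t=3,i=8
  [13] .##.# => #  t=1,i=5
  [12] .##.. => #  t=3,i=1
  [11] .#.## => .  t=3,i=6
  [10] .#.#. => #  t=0,i=2
  [9] .#..# => .  t=0,i=6
  [8] .#... => #  t=0,i=11
  [7] ..### => #  t=4,i=1
  [6] ..##. => .  t=2,i=4
  [5] ..#.# => #  t=0,i=1
  [4] ..#.. => #  t=2,i=1
  [3] ...## => .  t=3,i=12
  [2] ...#. => #  t=0,i=0
  [1] ....# => .  t=2,i=12
  [0] ..... => .  t=2,i=10
  bits 01000001110101110111010110110100 = 1104639412

1104639412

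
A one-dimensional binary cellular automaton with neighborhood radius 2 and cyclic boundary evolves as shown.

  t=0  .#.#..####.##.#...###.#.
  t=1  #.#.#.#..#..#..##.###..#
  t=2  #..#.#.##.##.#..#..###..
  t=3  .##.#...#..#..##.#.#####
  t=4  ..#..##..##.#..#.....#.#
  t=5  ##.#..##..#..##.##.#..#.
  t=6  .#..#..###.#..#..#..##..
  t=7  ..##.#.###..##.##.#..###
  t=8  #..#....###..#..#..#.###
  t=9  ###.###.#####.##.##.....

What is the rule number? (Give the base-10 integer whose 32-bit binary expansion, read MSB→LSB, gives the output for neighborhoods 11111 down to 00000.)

3003611010

  nb #####: next=#  (t=3,i=21, bit31=1)
  nb ####.: next=.  (t=0,i=8, bit30=0)
  nb ###.#: next=#  (t=0,i=9, bit29=1)
  nb ###..: next=#  (t=1,i=20, bit28=1)
  nb ##.##: next=.  (t=0,i=10, bit27=0)
  nb ##.#.: next=.  (t=0,i=13, bit26=0)
  nb ##..#: next=#  (t=1,i=21, bit25=1)
  nb ##...: next=#  (t=6,i=22, bit24=1)
  nb #.###: next=.  (t=1,i=18, bit23=0)
  nb #.##.: next=.  (t=0,i=11, bit22=0)
  nb #.#.#: next=.  (t=1,i=2, bit21=0)
  nb #.#..: next=.  (t=0,i=3, bit20=0)
  nb #..##: next=.  (t=0,i=5, bit19=0)
  nb #..#.: next=#  (t=0,i=0, bit18=1)
  nb #...#: next=#  (t=0,i=16, bit17=1)
  nb #....: next=#  (t=4,i=17, bit16=1)
  nb .####: next=.  (t=0,i=7, bit15=0)
  nb .###.: next=#  (t=0,i=19, bit14=1)
  nb .##.#: next=#  (t=0,i=12, bit13=1)
  nb .##..: next=#  (t=4,i=6, bit12=1)
  nb .#.##: next=.  (t=2,i=6, bit11=0)
  nb .#.#.: next=#  (t=0,i=2, bit10=1)
  nb .#..#: next=#  (t=0,i=4, bit9=1)
  nb .#...: next=#  (t=0,i=15, bit8=1)
  nb ..###: next=#  (t=0,i=6, bit7=1)
  nb ..##.: next=.  (t=1,i=15, bit6=0)
  nb ..#.#: next=.  (t=0,i=1, bit5=0)
  nb ..#..: next=.  (t=1,i=9, bit4=0)
  nb ...##: next=.  (t=0,i=17, bit3=0)
  nb ...#.: next=.  (t=3,i=7, bit2=0)
  nb ....#: next=#  (t=4,i=19, bit1=1)
  nb .....: next=.  (t=4,i=18, bit0=0)
  bits 10110011000001110111011110000010 = 3003611010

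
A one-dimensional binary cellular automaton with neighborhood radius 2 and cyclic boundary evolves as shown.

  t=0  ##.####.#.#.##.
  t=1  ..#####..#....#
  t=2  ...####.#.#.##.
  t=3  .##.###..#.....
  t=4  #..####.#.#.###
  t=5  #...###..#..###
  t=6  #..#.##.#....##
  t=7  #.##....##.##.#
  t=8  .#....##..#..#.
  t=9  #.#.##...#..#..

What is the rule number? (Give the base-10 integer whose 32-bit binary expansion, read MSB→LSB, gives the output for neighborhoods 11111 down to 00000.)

  #####|#  b31=1 t=1,i=4
  ####.|#  b30=1 t=0,i=5
  ###.#|#  b29=1 t=0,i=6
  ###..|#  b28=1 t=1,i=6
  ##.##|#  b27=1 t=0,i=2
  ##.#.|.  b26=0 t=0,i=7
  ##..#|.  b25=0 t=1,i=7
  ##...|.  b24=0 t=2,i=14
  #.###|#  b23=1 t=0,i=3
  #.##.|.  b22=0 t=0,i=0
  #.#.#|.  b21=0 t=0,i=8
  #.#..|#  b20=1 t=6,i=8
  #..##|.  b19=0 t=1,i=1
  #..#.|#  b18=1 t=1,i=8
  #...#|.  b17=0 t=5,i=2
  #....|.  b16=0 t=1,i=11
  .####|#  b15=1 t=0,i=4
  .###.|#  b14=1 t=3,i=5
  .##.#|.  b13=0 t=0,i=1
  .##..|.  b12=0 t=2,i=13
  .#.##|.  b11=0 t=0,i=11
  .#.#.|#  b10=1 t=0,i=9
  .#..#|.  b9=0 t=1,i=0
  .#...|#  b8=1 t=1,i=10
  ..###|.  b7=0 t=1,i=2
  ..##.|.  b6=0 t=3,i=1
  ..#.#|#  b5=1 t=6,i=3
  ..#..|.  b4=0 t=1,i=9
  ...##|#  b3=1 t=2,i=2
  ...#.|#  b2=1 t=1,i=13
  ....#|#  b1=1 t=1,i=12
  .....|#  b0=1 t=3,i=12
  bits 11111000100101001100010100101111 = 4170499375

4170499375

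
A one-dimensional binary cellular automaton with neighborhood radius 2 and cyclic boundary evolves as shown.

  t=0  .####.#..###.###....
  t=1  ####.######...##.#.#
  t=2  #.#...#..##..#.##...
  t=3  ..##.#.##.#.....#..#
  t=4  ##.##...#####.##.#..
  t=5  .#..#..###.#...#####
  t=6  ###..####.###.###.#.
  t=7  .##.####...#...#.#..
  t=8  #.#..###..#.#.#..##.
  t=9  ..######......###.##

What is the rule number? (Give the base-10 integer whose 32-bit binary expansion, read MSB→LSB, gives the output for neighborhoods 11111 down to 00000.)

1410986894

  [31] ##### => .  t=1,i=1
  [30] ####. => #  t=0,i=3
  [29] ###.# => .  t=0,i=4
  [28] ###.. => #  t=0,i=15
  [27] ##.## => .  t=0,i=12
  [26] ##.#. => #  t=0,i=5
  [25] ##..# => .  t=2,i=11
  [24] ##... => .  t=0,i=16
  [23] #.### => .  t=0,i=13
  [22] #.##. => .  t=2,i=15
  [21] #.#.# => .  t=1,i=17
  [20] #.#.. => #  t=0,i=6
  [19] #..## => #  t=0,i=8
  [18] #..#. => .  t=2,i=12
  [17] #...# => .  t=1,i=12
  [16] #.... => #  t=0,i=17
  [15] .#### => #  t=0,i=2
  [14] .###. => #  t=0,i=10
  [13] .##.# => #  t=1,i=15
  [12] .##.. => #  t=2,i=10
  [11] .#.## => .  t=1,i=18
  [10] .#.#. => .  t=2,i=1
  [9] .#..# => #  t=0,i=7
  [8] .#... => #  t=2,i=3
  [7] ..### => #  t=0,i=1
  [6] ..##. => .  t=1,i=14
  [5] ..#.# => .  t=2,i=0
  [4] ..#.. => .  t=2,i=6
  [3] ...## => #  t=0,i=0
  [2] ...#. => #  t=2,i=5
  [1] ....# => #  t=0,i=19
  [0] ..... => .  t=0,i=18
  bits 01010100000110011111001110001110 = 1410986894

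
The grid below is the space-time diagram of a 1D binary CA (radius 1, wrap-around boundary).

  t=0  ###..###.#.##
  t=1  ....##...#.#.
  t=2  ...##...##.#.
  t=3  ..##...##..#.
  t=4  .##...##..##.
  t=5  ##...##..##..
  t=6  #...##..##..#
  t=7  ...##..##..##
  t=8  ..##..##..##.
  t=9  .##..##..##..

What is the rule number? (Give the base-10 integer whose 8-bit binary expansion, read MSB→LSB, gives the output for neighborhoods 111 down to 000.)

  [7] ### => .  t=0,i=0
  [6] ##. => .  t=0,i=2
  [5] #.# => .  t=0,i=8
  [4] #.. => .  t=0,i=3
  [3] .## => #  t=0,i=5
  [2] .#. => #  t=0,i=9
  [1] ..# => #  t=0,i=4
  [0] ... => .  t=1,i=0
  bits 00001110 = 14

14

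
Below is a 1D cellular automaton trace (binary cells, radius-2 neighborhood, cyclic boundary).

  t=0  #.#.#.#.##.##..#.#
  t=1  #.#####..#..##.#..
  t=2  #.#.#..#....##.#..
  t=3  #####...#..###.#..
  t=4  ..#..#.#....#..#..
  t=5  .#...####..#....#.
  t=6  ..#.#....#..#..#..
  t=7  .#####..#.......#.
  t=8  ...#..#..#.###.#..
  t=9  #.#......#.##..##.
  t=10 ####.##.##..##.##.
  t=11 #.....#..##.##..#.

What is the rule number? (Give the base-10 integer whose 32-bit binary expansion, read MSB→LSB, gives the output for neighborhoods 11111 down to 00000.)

2209379693

  #####|#  b31=1 t=1,i=4
  ####.|.  b30=0 t=1,i=5
  ###.#|.  b29=0 t=3,i=13
  ###..|.  b28=0 t=1,i=6
  ##.##|.  b27=0 t=0,i=10
  ##.#.|.  b26=0 t=0,i=1
  ##..#|#  b25=1 t=0,i=13
  ##...|#  b24=1 t=3,i=5
  #.###|#  b23=1 t=1,i=2
  #.##.|.  b22=0 t=0,i=8
  #.#.#|#  b21=1 t=0,i=2
  #.#..|#  b20=1 t=1,i=15
  #..##|.  b19=0 t=1,i=11
  #..#.|.  b18=0 t=0,i=14
  #...#|.  b17=0 t=3,i=6
  #....|.  b16=0 t=2,i=9
  .####|.  b15=0 t=1,i=3
  .###.|#  b14=1 t=3,i=12
  .##.#|#  b13=1 t=0,i=0
  .##..|#  b12=1 t=0,i=12
  .#.##|.  b11=0 t=0,i=7
  .#.#.|#  b10=1 t=0,i=3
  .#..#|.  b9=0 t=1,i=10
  .#...|#  b8=1 t=2,i=8
  ..###|.  b7=0 t=3,i=0
  ..##.|#  b6=1 t=1,i=12
  ..#.#|#  b5=1 t=0,i=15
  ..#..|.  b4=0 t=1,i=9
  ...##|#  b3=1 t=2,i=11
  ...#.|#  b2=1 t=3,i=7
  ....#|.  b1=0 t=2,i=10
  .....|#  b0=1 t=7,i=11
  bits 10000011101100000111010101101101 = 2209379693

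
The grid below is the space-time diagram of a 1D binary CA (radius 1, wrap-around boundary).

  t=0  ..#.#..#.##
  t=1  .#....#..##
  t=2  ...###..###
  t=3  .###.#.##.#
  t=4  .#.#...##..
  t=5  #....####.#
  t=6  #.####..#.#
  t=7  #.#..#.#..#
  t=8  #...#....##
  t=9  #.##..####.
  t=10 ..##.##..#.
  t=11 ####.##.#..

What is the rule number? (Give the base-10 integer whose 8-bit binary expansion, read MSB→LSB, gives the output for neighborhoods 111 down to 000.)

75

  nb ###: next=.  (t=2,i=4, bit7=0)
  nb ##.: next=#  (t=0,i=10, bit6=1)
  nb #.#: next=.  (t=0,i=3, bit5=0)
  nb #..: next=.  (t=0,i=0, bit4=0)
  nb .##: next=#  (t=0,i=9, bit3=1)
  nb .#.: next=.  (t=0,i=2, bit2=0)
  nb ..#: next=#  (t=0,i=1, bit1=1)
  nb ...: next=#  (t=1,i=3, bit0=1)
  bits 01001011 = 75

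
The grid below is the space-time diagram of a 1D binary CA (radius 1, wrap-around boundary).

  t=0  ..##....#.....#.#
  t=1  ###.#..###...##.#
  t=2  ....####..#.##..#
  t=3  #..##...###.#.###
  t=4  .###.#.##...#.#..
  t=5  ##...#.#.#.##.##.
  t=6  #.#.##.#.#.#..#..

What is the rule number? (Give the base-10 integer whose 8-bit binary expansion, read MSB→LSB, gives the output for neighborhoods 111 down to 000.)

30

  ### -> .   bit 7 = 0  t=1,i=0
  ##. -> .   bit 6 = 0  t=0,i=3
  #.# -> .   bit 5 = 0  t=0,i=15
  #.. -> #   bit 4 = 1  t=0,i=0
  .## -> #   bit 3 = 1  t=0,i=2
  .#. -> #   bit 2 = 1  t=0,i=8
  ..# -> #   bit 1 = 1  t=0,i=1
  ... -> .   bit 0 = 0  t=0,i=5
  bits 00011110 = 30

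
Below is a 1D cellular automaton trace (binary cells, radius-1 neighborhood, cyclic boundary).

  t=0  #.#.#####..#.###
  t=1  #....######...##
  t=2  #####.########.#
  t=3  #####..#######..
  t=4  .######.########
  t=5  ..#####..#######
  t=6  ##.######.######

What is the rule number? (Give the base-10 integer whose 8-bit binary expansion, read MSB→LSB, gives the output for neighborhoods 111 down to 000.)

  ###|#  b7=1 t=0,i=5
  ##.|#  b6=1 t=0,i=0
  #.#|.  b5=0 t=0,i=1
  #..|#  b4=1 t=0,i=9
  .##|.  b3=0 t=0,i=4
  .#.|.  b2=0 t=0,i=2
  ..#|#  b1=1 t=0,i=10
  ...|#  b0=1 t=1,i=2
  bits 11010011 = 211

211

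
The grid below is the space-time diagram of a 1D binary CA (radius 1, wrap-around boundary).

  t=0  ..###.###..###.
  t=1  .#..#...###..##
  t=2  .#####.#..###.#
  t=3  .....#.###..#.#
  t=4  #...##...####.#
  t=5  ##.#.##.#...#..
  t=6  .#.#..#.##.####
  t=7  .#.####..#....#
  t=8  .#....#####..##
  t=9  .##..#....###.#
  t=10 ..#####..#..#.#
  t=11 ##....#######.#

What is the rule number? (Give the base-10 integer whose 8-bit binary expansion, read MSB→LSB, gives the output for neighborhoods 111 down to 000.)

86

  [7] ### => .  t=0,i=3
  [6] ##. => #  t=0,i=4
  [5] #.# => .  t=0,i=5
  [4] #.. => #  t=0,i=9
  [3] .## => .  t=0,i=2
  [2] .#. => #  t=1,i=1
  [1] ..# => #  t=0,i=1
  [0] ... => .  t=0,i=0
  bits 01010110 = 86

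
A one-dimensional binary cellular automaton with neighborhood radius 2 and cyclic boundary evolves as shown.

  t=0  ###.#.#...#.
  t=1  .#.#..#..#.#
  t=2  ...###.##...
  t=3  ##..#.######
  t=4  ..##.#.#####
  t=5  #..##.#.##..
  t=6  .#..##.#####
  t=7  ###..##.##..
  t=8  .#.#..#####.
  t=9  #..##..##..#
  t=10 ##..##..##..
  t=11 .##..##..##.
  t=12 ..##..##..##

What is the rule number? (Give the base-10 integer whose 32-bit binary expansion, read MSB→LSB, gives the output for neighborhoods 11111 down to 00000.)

  [31] ##### => #  t=3,i=8
  [30] ####. => .  t=3,i=0
  [29] ###.# => .  t=0,i=2
  [28] ###.. => .  t=3,i=1
  [27] ##.## => #  t=2,i=6
  [26] ##.#. => #  t=0,i=3
  [25] ##..# => #  t=3,i=2
  [24] ##... => #  t=2,i=9
  [23] #.### => .  t=0,i=0
  [22] #.##. => #  t=2,i=7
  [21] #.#.# => .  t=0,i=4
  [20] #.#.. => #  t=0,i=6
  [19] #..## => .  t=4,i=1
  [18] #..#. => #  t=1,i=5
  [17] #...# => .  t=0,i=8
  [16] #.... => #  t=2,i=10
  [15] .#### => #  t=3,i=7
  [14] .###. => #  t=0,i=1
  [13] .##.# => #  t=4,i=3
  [12] .##.. => #  t=2,i=8
  [11] .#.## => #  t=0,i=11
  [10] .#.#. => .  t=0,i=5
  [9] .#..# => #  t=1,i=4
  [8] .#... => .  t=0,i=7
  [7] ..### => .  t=2,i=3
  [6] ..##. => .  t=4,i=2
  [5] ..#.# => .  t=0,i=10
  [4] ..#.. => .  t=1,i=6
  [3] ...## => .  t=2,i=2
  [2] ...#. => #  t=0,i=9
  [1] ....# => #  t=2,i=1
  [0] ..... => #  t=2,i=0
  bits 10001111010101011111101000000111 = 2404776455

2404776455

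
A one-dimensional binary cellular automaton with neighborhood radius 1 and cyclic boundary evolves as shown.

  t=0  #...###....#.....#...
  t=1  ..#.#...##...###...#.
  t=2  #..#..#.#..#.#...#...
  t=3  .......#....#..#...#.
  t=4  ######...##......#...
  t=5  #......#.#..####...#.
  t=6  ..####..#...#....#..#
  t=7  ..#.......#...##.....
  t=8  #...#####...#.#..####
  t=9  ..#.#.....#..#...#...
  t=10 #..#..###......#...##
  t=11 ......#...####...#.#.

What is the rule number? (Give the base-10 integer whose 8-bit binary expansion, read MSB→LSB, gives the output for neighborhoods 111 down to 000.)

41

  ### -> .   bit 7 = 0  t=0,i=5
  ##. -> .   bit 6 = 0  t=0,i=6
  #.# -> #   bit 5 = 1  t=1,i=3
  #.. -> .   bit 4 = 0  t=0,i=1
  .## -> #   bit 3 = 1  t=0,i=4
  .#. -> .   bit 2 = 0  t=0,i=0
  ..# -> .   bit 1 = 0  t=0,i=3
  ... -> #   bit 0 = 1  t=0,i=2
  bits 00101001 = 41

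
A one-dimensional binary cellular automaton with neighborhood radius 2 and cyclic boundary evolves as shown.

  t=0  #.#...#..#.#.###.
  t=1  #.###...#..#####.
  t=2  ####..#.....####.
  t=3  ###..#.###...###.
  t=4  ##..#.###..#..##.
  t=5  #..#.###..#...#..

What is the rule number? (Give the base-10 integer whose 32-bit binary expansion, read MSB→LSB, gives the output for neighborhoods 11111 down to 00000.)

3774335297

  #####|#  b31=1 t=1,i=13
  ####.|#  b30=1 t=1,i=14
  ###.#|#  b29=1 t=0,i=15
  ###..|.  b28=0 t=1,i=4
  ##.##|.  b27=0 t=2,i=16
  ##.#.|.  b26=0 t=0,i=16
  ##..#|.  b25=0 t=2,i=4
  ##...|.  b24=0 t=1,i=5
  #.###|#  b23=1 t=0,i=13
  #.##.|#  b22=1 t=4,i=0
  #.#.#|#  b21=1 t=0,i=0
  #.#..|#  b20=1 t=0,i=2
  #..##|.  b19=0 t=1,i=10
  #..#.|#  b18=1 t=0,i=8
  #...#|#  b17=1 t=0,i=4
  #....|#  b16=1 t=2,i=8
  .####|#  b15=1 t=1,i=12
  .###.|#  b14=1 t=0,i=14
  .##.#|.  b13=0 t=4,i=15
  .##..|.  b12=0 t=4,i=1
  .#.##|#  b11=1 t=0,i=12
  .#.#.|.  b10=0 t=0,i=1
  .#..#|.  b9=0 t=0,i=7
  .#...|#  b8=1 t=0,i=3
  ..###|.  b7=0 t=1,i=11
  ..##.|#  b6=1 t=4,i=14
  ..#.#|.  b5=0 t=0,i=9
  ..#..|.  b4=0 t=0,i=6
  ...##|.  b3=0 t=2,i=11
  ...#.|.  b2=0 t=0,i=5
  ....#|.  b1=0 t=2,i=10
  .....|#  b0=1 t=2,i=9
  bits 11100000111101111100100101000001 = 3774335297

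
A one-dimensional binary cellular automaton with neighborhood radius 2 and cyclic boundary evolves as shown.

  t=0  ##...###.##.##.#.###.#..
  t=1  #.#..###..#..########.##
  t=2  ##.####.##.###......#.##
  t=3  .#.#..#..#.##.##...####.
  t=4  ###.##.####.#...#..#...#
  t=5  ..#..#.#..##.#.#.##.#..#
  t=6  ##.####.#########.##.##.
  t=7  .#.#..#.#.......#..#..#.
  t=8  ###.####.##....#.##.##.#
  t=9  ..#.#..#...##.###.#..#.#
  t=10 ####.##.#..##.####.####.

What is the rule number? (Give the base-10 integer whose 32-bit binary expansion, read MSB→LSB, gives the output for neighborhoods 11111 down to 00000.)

  ##### -> .   bit 31 = 0  t=1,i=15
  ####. -> .   bit 30 = 0  t=1,i=19
  ###.# -> #   bit 29 = 1  t=0,i=7
  ###.. -> .   bit 28 = 0  t=1,i=7
  ##.## -> .   bit 27 = 0  t=0,i=8
  ##.#. -> #   bit 26 = 1  t=0,i=14
  ##..# -> #   bit 25 = 1  t=1,i=8
  ##... -> #   bit 24 = 1  t=0,i=2
  #.### -> #   bit 23 = 1  t=0,i=17
  #.##. -> .   bit 22 = 0  t=0,i=9
  #.#.# -> #   bit 21 = 1  t=0,i=15
  #.#.. -> .   bit 20 = 0  t=0,i=21
  #..## -> #   bit 19 = 1  t=0,i=23
  #..#. -> #   bit 18 = 1  t=1,i=9
  #...# -> .   bit 17 = 0  t=0,i=3
  #.... -> #   bit 16 = 1  t=2,i=15
  .#### -> .   bit 15 = 0  t=1,i=14
  .###. -> #   bit 14 = 1  t=0,i=6
  .##.# -> #   bit 13 = 1  t=0,i=10
  .##.. -> .   bit 12 = 0  t=0,i=1
  .#.## -> #   bit 11 = 1  t=0,i=16
  .#.#. -> #   bit 10 = 1  t=3,i=2
  .#..# -> #   bit 9 = 1  t=0,i=22
  .#... -> #   bit 8 = 1  t=4,i=13
  ..### -> #   bit 7 = 1  t=0,i=5
  ..##. -> #   bit 6 = 1  t=0,i=0
  ..#.# -> #   bit 5 = 1  t=2,i=20
  ..#.. -> .   bit 4 = 0  t=1,i=10
  ...## -> .   bit 3 = 0  t=0,i=4
  ...#. -> #   bit 2 = 1  t=2,i=19
  ....# -> .   bit 1 = 0  t=2,i=18
  ..... -> .   bit 0 = 0  t=2,i=16
  bits 00100111101011010110111111100100 = 665677796

665677796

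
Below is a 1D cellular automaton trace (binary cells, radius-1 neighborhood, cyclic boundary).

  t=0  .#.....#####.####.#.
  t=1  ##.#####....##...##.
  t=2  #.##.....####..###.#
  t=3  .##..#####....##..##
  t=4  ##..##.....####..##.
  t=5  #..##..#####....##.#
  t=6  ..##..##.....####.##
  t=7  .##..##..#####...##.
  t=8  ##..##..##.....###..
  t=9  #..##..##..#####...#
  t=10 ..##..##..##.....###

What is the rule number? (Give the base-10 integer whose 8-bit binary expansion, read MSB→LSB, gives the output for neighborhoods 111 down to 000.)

47

  [7] ### => .  t=0,i=8
  [6] ##. => .  t=0,i=11
  [5] #.# => #  t=0,i=12
  [4] #.. => .  t=0,i=2
  [3] .## => #  t=0,i=7
  [2] .#. => #  t=0,i=1
  [1] ..# => #  t=0,i=0
  [0] ... => #  t=0,i=3
  bits 00101111 = 47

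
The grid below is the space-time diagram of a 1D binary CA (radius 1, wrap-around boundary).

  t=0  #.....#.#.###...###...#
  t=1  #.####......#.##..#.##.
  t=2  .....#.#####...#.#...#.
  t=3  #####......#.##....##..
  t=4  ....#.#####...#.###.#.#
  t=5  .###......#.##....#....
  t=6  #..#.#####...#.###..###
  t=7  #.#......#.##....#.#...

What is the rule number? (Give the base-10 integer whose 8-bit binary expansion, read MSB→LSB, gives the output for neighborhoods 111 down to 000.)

67

  [7] ### => .  t=0,i=11
  [6] ##. => #  t=0,i=0
  [5] #.# => .  t=0,i=7
  [4] #.. => .  t=0,i=1
  [3] .## => .  t=0,i=10
  [2] .#. => .  t=0,i=6
  [1] ..# => #  t=0,i=5
  [0] ... => #  t=0,i=2
  bits 01000011 = 67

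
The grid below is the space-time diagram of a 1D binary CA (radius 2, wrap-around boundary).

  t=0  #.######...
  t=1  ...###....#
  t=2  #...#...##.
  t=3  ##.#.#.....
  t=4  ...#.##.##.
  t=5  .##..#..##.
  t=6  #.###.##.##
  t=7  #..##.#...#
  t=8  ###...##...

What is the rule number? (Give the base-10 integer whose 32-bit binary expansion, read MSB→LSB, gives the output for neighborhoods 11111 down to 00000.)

2726089479

  #####|#  b31=1 t=0,i=4
  ####.|.  b30=0 t=0,i=6
  ###.#|#  b29=1 t=6,i=0
  ###..|.  b28=0 t=0,i=7
  ##.##|.  b27=0 t=4,i=7
  ##.#.|.  b26=0 t=2,i=10
  ##..#|#  b25=1 t=5,i=3
  ##...|.  b24=0 t=0,i=8
  #.###|.  b23=0 t=0,i=2
  #.##.|#  b22=1 t=4,i=5
  #.#.#|#  b21=1 t=3,i=3
  #.#..|#  b20=1 t=2,i=0
  #..##|#  b19=1 t=5,i=0
  #..#.|#  b18=1 t=5,i=4
  #...#|.  b17=0 t=0,i=9
  #....|.  b16=0 t=1,i=7
  .####|#  b15=1 t=0,i=3
  .###.|#  b14=1 t=1,i=4
  .##.#|.  b13=0 t=2,i=9
  .##..|#  b12=1 t=4,i=9
  .#.##|.  b11=0 t=0,i=1
  .#.#.|.  b10=0 t=3,i=4
  .#..#|#  b9=1 t=5,i=6
  .#...|#  b8=1 t=1,i=0
  ..###|.  b7=0 t=1,i=3
  ..##.|.  b6=0 t=2,i=8
  ..#.#|.  b5=0 t=0,i=0
  ..#..|.  b4=0 t=1,i=10
  ...##|.  b3=0 t=1,i=2
  ...#.|#  b2=1 t=0,i=10
  ....#|#  b1=1 t=1,i=8
  .....|#  b0=1 t=3,i=8
  bits 10100010011111001101001100000111 = 2726089479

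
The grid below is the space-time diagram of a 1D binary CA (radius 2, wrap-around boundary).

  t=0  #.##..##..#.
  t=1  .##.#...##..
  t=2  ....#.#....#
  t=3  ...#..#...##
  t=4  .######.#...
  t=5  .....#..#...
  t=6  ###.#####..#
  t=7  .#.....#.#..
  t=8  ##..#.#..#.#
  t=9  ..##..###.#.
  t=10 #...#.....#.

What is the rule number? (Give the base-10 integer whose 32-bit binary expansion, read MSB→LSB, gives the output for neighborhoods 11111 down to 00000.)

1112934933

  ##### -> .   bit 31 = 0  t=4,i=3
  ####. -> #   bit 30 = 1  t=4,i=5
  ###.# -> .   bit 29 = 0  t=4,i=6
  ###.. -> .   bit 28 = 0  t=6,i=8
  ##.## -> .   bit 27 = 0  t=6,i=3
  ##.#. -> .   bit 26 = 0  t=1,i=3
  ##..# -> #   bit 25 = 1  t=0,i=4
  ##... -> .   bit 24 = 0  t=1,i=10
  #.### -> .   bit 23 = 0  t=6,i=4
  #.##. -> #   bit 22 = 1  t=0,i=2
  #.#.# -> .   bit 21 = 0  t=0,i=0
  #.#.. -> #   bit 20 = 1  t=1,i=4
  #..## -> .   bit 19 = 0  t=0,i=5
  #..#. -> #   bit 18 = 1  t=0,i=9
  #...# -> #   bit 17 = 1  t=1,i=6
  #.... -> .   bit 16 = 0  t=2,i=1
  .#### -> .   bit 15 = 0  t=4,i=2
  .###. -> .   bit 14 = 0  t=8,i=0
  .##.# -> .   bit 13 = 0  t=1,i=2
  .##.. -> .   bit 12 = 0  t=0,i=3
  .#.## -> #   bit 11 = 1  t=0,i=1
  .#.#. -> .   bit 10 = 0  t=0,i=11
  .#..# -> #   bit 9 = 1  t=3,i=4
  .#... -> .   bit 8 = 0  t=1,i=5
  ..### -> .   bit 7 = 0  t=4,i=1
  ..##. -> .   bit 6 = 0  t=0,i=6
  ..#.# -> .   bit 5 = 0  t=0,i=10
  ..#.. -> #   bit 4 = 1  t=2,i=11
  ...## -> .   bit 3 = 0  t=1,i=0
  ...#. -> #   bit 2 = 1  t=2,i=3
  ....# -> .   bit 1 = 0  t=2,i=2
  ..... -> #   bit 0 = 1  t=5,i=0
  bits 01000010010101100000101000010101 = 1112934933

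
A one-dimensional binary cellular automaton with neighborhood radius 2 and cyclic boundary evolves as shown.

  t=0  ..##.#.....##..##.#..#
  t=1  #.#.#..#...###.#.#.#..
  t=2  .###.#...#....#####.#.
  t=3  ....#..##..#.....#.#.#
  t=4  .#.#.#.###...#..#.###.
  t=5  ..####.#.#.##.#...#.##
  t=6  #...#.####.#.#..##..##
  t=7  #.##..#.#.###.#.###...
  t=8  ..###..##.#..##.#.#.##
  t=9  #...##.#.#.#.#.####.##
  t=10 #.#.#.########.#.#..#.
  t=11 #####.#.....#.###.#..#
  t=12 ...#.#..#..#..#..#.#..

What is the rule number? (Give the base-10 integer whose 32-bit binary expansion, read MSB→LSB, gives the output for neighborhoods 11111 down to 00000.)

  nb #####: next=.  (t=2,i=16, bit31=0)
  nb ####.: next=#  (t=2,i=17, bit30=1)
  nb ###.#: next=.  (t=1,i=13, bit29=0)
  nb ###..: next=#  (t=4,i=9, bit28=1)
  nb ##.##: next=.  (t=9,i=19, bit27=0)
  nb ##.#.: next=#  (t=0,i=4, bit26=1)
  nb ##..#: next=#  (t=0,i=13, bit25=1)
  nb ##...: next=.  (t=4,i=10, bit24=0)
  nb #.###: next=#  (t=4,i=7, bit23=1)
  nb #.##.: next=#  (t=5,i=11, bit22=1)
  nb #.#.#: next=#  (t=1,i=2, bit21=1)
  nb #.#..: next=.  (t=0,i=5, bit20=0)
  nb #..##: next=.  (t=0,i=1, bit19=0)
  nb #..#.: next=.  (t=0,i=20, bit18=0)
  nb #...#: next=#  (t=1,i=9, bit17=1)
  nb #....: next=#  (t=0,i=7, bit16=1)
  nb .####: next=.  (t=2,i=15, bit15=0)
  nb .###.: next=.  (t=1,i=12, bit14=0)
  nb .##.#: next=.  (t=0,i=3, bit13=0)
  nb .##..: next=#  (t=0,i=12, bit12=1)
  nb .#.##: next=.  (t=4,i=6, bit11=0)
  nb .#.#.: next=#  (t=1,i=1, bit10=1)
  nb .#..#: next=#  (t=0,i=0, bit9=1)
  nb .#...: next=.  (t=0,i=6, bit8=0)
  nb ..###: next=.  (t=1,i=11, bit7=0)
  nb ..##.: next=#  (t=0,i=2, bit6=1)
  nb ..#.#: next=.  (t=1,i=0, bit5=0)
  nb ..#..: next=.  (t=0,i=21, bit4=0)
  nb ...##: next=.  (t=0,i=10, bit3=0)
  nb ...#.: next=#  (t=2,i=8, bit2=1)
  nb ....#: next=.  (t=0,i=9, bit1=0)
  nb .....: next=.  (t=0,i=8, bit0=0)
  bits 01010110111000110001011001000100 = 1457722948

1457722948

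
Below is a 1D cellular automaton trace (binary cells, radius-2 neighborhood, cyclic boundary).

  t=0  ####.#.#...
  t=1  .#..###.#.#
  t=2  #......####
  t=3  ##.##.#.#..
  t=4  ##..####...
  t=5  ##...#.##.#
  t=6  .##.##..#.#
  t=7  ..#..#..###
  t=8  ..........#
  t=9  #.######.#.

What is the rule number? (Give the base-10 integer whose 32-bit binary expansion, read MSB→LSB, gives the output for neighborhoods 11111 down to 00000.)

362853741

  ##### -> .   bit 31 = 0  t=2,i=9
  ####. -> .   bit 30 = 0  t=0,i=2
  ###.# -> .   bit 29 = 0  t=0,i=3
  ###.. -> #   bit 28 = 1  t=2,i=0
  ##.## -> .   bit 27 = 0  t=3,i=2
  ##.#. -> #   bit 26 = 1  t=0,i=4
  ##..# -> .   bit 25 = 0  t=4,i=2
  ##... -> #   bit 24 = 1  t=2,i=1
  #.### -> #   bit 23 = 1  t=5,i=10
  #.##. -> .   bit 22 = 0  t=3,i=3
  #.#.# -> #   bit 21 = 1  t=0,i=5
  #.#.. -> .   bit 20 = 0  t=0,i=7
  #..## -> .   bit 19 = 0  t=1,i=3
  #..#. -> .   bit 18 = 0  t=6,i=7
  #...# -> .   bit 17 = 0  t=0,i=9
  #.... -> .   bit 16 = 0  t=2,i=2
  .#### -> #   bit 15 = 1  t=0,i=1
  .###. -> .   bit 14 = 0  t=1,i=5
  .##.# -> #   bit 13 = 1  t=3,i=1
  .##.. -> #   bit 12 = 1  t=4,i=1
  .#.## -> .   bit 11 = 0  t=5,i=6
  .#.#. -> #   bit 10 = 1  t=0,i=6
  .#..# -> .   bit 9 = 0  t=1,i=2
  .#... -> #   bit 8 = 1  t=0,i=8
  ..### -> .   bit 7 = 0  t=0,i=0
  ..##. -> #   bit 6 = 1  t=3,i=0
  ..#.# -> #   bit 5 = 1  t=5,i=5
  ..#.. -> .   bit 4 = 0  t=7,i=2
  ...## -> #   bit 3 = 1  t=0,i=10
  ...#. -> #   bit 2 = 1  t=5,i=4
  ....# -> .   bit 1 = 0  t=2,i=5
  ..... -> #   bit 0 = 1  t=2,i=3
  bits 00010101101000001011010101101101 = 362853741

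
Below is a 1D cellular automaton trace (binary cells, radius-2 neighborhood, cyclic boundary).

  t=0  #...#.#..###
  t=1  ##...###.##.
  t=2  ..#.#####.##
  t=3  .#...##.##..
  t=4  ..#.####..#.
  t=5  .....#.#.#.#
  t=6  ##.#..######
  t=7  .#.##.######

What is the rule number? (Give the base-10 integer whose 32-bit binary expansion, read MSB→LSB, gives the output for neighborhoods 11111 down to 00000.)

3107317706

  [31] ##### => #  t=2,i=6
  [30] ####. => .  t=0,i=11
  [29] ###.# => #  t=1,i=7
  [28] ###.. => #  t=0,i=0
  [27] ##.## => #  t=1,i=8
  [26] ##.#. => .  t=6,i=2
  [25] ##..# => .  t=2,i=0
  [24] ##... => #  t=0,i=1
  [23] #.### => .  t=2,i=4
  [22] #.##. => .  t=1,i=0
  [21] #.#.# => #  t=5,i=7
  [20] #.#.. => #  t=0,i=6
  [19] #..## => .  t=0,i=8
  [18] #..#. => #  t=2,i=1
  [17] #...# => .  t=0,i=2
  [16] #.... => #  t=5,i=1
  [15] .#### => #  t=0,i=10
  [14] .###. => #  t=1,i=6
  [13] .##.# => #  t=1,i=10
  [12] .##.. => .  t=1,i=1
  [11] .#.## => .  t=2,i=3
  [10] .#.#. => #  t=0,i=5
  [9] .#..# => #  t=0,i=7
  [8] .#... => #  t=3,i=2
  [7] ..### => #  t=0,i=9
  [6] ..##. => #  t=3,i=5
  [5] ..#.# => .  t=0,i=4
  [4] ..#.. => .  t=3,i=1
  [3] ...## => #  t=1,i=4
  [2] ...#. => .  t=0,i=3
  [1] ....# => #  t=5,i=3
  [0] ..... => .  t=5,i=2
  bits 10111001001101011110011111001010 = 3107317706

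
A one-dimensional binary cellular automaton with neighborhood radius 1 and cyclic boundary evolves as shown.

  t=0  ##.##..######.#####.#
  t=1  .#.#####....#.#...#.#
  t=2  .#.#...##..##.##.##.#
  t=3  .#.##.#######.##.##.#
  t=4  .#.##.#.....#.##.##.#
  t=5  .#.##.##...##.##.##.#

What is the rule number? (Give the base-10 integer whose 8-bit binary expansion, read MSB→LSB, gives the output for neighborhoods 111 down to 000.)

94

  [7] ### => .  t=0,i=0
  [6] ##. => #  t=0,i=1
  [5] #.# => .  t=0,i=2
  [4] #.. => #  t=0,i=5
  [3] .## => #  t=0,i=3
  [2] .#. => #  t=1,i=1
  [1] ..# => #  t=0,i=6
  [0] ... => .  t=1,i=9
  bits 01011110 = 94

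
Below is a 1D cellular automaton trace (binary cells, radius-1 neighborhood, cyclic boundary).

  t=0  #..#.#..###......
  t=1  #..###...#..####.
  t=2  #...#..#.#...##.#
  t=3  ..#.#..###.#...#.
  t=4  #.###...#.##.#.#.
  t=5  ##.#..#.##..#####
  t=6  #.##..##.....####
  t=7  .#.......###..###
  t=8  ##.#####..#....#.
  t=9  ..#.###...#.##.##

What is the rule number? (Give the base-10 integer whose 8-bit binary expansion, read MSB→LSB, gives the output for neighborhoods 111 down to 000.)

165

  [7] ### => #  t=0,i=9
  [6] ##. => .  t=0,i=10
  [5] #.# => #  t=0,i=4
  [4] #.. => .  t=0,i=1
  [3] .## => .  t=0,i=8
  [2] .#. => #  t=0,i=0
  [1] ..# => .  t=0,i=2
  [0] ... => #  t=0,i=12
  bits 10100101 = 165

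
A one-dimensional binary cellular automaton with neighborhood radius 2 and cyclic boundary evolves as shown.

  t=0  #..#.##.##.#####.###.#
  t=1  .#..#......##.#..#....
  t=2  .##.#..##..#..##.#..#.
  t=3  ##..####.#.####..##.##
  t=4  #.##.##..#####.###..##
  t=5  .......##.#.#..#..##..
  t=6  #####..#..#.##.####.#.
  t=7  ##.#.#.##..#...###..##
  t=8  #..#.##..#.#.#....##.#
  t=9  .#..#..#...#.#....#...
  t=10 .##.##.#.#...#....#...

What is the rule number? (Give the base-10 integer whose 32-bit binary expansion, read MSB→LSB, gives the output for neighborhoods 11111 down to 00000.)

  ##### -> .   bit 31 = 0  t=0,i=13
  ####. -> #   bit 30 = 1  t=0,i=14
  ###.# -> .   bit 29 = 0  t=0,i=15
  ###.. -> .   bit 28 = 0  t=3,i=1
  ##.## -> .   bit 27 = 0  t=0,i=7
  ##.#. -> .   bit 26 = 0  t=1,i=13
  ##..# -> #   bit 25 = 1  t=0,i=1
  ##... -> #   bit 24 = 1  t=5,i=20
  #.### -> #   bit 23 = 1  t=0,i=11
  #.##. -> .   bit 22 = 0  t=0,i=5
  #.#.# -> #   bit 21 = 1  t=3,i=9
  #.#.. -> #   bit 20 = 1  t=1,i=14
  #..## -> #   bit 19 = 1  t=2,i=0
  #..#. -> .   bit 18 = 0  t=0,i=2
  #...# -> #   bit 17 = 1  t=7,i=13
  #.... -> .   bit 16 = 0  t=1,i=6
  .#### -> #   bit 15 = 1  t=0,i=12
  .###. -> .   bit 14 = 0  t=0,i=18
  .##.# -> .   bit 13 = 0  t=0,i=6
  .##.. -> .   bit 12 = 0  t=0,i=0
  .#.## -> #   bit 11 = 1  t=0,i=4
  .#.#. -> .   bit 10 = 0  t=5,i=11
  .#..# -> #   bit 9 = 1  t=1,i=2
  .#... -> .   bit 8 = 0  t=1,i=5
  ..### -> .   bit 7 = 0  t=3,i=4
  ..##. -> #   bit 6 = 1  t=1,i=11
  ..#.# -> .   bit 5 = 0  t=0,i=3
  ..#.. -> #   bit 4 = 1  t=1,i=1
  ...## -> .   bit 3 = 0  t=1,i=10
  ...#. -> .   bit 2 = 0  t=1,i=0
  ....# -> .   bit 1 = 0  t=1,i=9
  ..... -> #   bit 0 = 1  t=1,i=7
  bits 01000011101110101000101001010001 = 1136298577

1136298577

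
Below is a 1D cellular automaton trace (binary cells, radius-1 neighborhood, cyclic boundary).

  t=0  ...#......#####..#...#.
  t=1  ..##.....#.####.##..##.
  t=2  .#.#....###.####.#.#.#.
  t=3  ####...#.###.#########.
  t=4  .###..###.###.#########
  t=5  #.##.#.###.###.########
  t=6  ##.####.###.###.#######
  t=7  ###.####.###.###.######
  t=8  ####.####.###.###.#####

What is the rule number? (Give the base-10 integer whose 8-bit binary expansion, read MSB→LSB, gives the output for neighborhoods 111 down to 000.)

  nb ###: next=#  (t=0,i=11, bit7=1)
  nb ##.: next=#  (t=0,i=14, bit6=1)
  nb #.#: next=#  (t=1,i=10, bit5=1)
  nb #..: next=.  (t=0,i=4, bit4=0)
  nb .##: next=.  (t=0,i=10, bit3=0)
  nb .#.: next=#  (t=0,i=3, bit2=1)
  nb ..#: next=#  (t=0,i=2, bit1=1)
  nb ...: next=.  (t=0,i=0, bit0=0)
  bits 11100110 = 230

230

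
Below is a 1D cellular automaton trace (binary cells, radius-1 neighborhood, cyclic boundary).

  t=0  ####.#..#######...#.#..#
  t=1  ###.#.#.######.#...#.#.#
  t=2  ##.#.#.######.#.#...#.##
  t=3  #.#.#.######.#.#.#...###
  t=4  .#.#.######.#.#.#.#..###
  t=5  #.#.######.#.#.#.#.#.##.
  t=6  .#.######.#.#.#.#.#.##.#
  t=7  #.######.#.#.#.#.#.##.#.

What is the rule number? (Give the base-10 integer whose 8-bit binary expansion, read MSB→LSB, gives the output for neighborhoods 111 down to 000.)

  [7] ### => #  t=0,i=0
  [6] ##. => .  t=0,i=3
  [5] #.# => #  t=0,i=4
  [4] #.. => #  t=0,i=6
  [3] .## => #  t=0,i=8
  [2] .#. => .  t=0,i=5
  [1] ..# => .  t=0,i=7
  [0] ... => .  t=0,i=16
  bits 10111000 = 184

184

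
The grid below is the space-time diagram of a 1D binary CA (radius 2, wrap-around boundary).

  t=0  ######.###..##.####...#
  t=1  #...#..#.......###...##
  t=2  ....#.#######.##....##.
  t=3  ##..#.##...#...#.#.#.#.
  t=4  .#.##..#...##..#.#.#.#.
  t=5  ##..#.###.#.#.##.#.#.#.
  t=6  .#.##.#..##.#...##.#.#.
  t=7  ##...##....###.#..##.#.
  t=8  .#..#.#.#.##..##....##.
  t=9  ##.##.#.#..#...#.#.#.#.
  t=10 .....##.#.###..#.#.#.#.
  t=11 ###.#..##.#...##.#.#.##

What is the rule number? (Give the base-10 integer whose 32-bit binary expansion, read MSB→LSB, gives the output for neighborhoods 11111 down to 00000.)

  nb #####: next=.  (t=0,i=1, bit31=0)
  nb ####.: next=#  (t=0,i=4, bit30=1)
  nb ###.#: next=.  (t=0,i=5, bit29=0)
  nb ###..: next=.  (t=0,i=9, bit28=0)
  nb ##.##: next=.  (t=0,i=6, bit27=0)
  nb ##.#.: next=#  (t=5,i=9, bit26=1)
  nb ##..#: next=.  (t=0,i=10, bit25=0)
  nb ##...: next=.  (t=0,i=19, bit24=0)
  nb #.###: next=#  (t=0,i=7, bit23=1)
  nb #.##.: next=.  (t=2,i=14, bit22=0)
  nb #.#.#: next=#  (t=3,i=17, bit21=1)
  nb #.#..: next=#  (t=4,i=21, bit20=1)
  nb #..##: next=.  (t=0,i=11, bit19=0)
  nb #..#.: next=#  (t=1,i=6, bit18=1)
  nb #...#: next=.  (t=0,i=20, bit17=0)
  nb #....: next=#  (t=1,i=9, bit16=1)
  nb .####: next=#  (t=0,i=0, bit15=1)
  nb .###.: next=.  (t=0,i=8, bit14=0)
  nb .##.#: next=.  (t=0,i=13, bit13=0)
  nb .##..: next=#  (t=2,i=15, bit12=1)
  nb .#.##: next=.  (t=2,i=5, bit11=0)
  nb .#.#.: next=.  (t=3,i=16, bit10=0)
  nb .#..#: next=.  (t=1,i=5, bit9=0)
  nb .#...: next=#  (t=1,i=8, bit8=1)
  nb ..###: next=#  (t=0,i=22, bit7=1)
  nb ..##.: next=.  (t=0,i=12, bit6=0)
  nb ..#.#: next=#  (t=2,i=4, bit5=1)
  nb ..#..: next=#  (t=1,i=4, bit4=1)
  nb ...##: next=#  (t=0,i=21, bit3=1)
  nb ...#.: next=.  (t=1,i=3, bit2=0)
  nb ....#: next=.  (t=1,i=13, bit1=0)
  nb .....: next=#  (t=1,i=10, bit0=1)
  bits 01000100101101011001000110111001 = 1152750009

1152750009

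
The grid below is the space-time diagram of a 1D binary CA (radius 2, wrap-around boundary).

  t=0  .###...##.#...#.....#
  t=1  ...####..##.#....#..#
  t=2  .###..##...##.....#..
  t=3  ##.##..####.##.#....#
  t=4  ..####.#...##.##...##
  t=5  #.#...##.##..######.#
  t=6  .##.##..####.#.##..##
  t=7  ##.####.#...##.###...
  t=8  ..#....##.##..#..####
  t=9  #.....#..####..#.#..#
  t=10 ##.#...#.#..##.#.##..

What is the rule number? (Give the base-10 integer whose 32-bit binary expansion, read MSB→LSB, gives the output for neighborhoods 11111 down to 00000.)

  nb #####: next=#  (t=5,i=15, bit31=1)
  nb ####.: next=.  (t=1,i=5, bit30=0)
  nb ###.#: next=.  (t=3,i=1, bit29=0)
  nb ###..: next=#  (t=0,i=3, bit28=1)
  nb ##.##: next=#  (t=3,i=2, bit27=1)
  nb ##.#.: next=#  (t=0,i=9, bit26=1)
  nb ##..#: next=#  (t=1,i=7, bit25=1)
  nb ##...: next=#  (t=0,i=4, bit24=1)
  nb #.###: next=.  (t=0,i=1, bit23=0)
  nb #.##.: next=#  (t=3,i=3, bit22=1)
  nb #.#.#: next=#  (t=6,i=13, bit21=1)
  nb #.#..: next=#  (t=0,i=10, bit20=1)
  nb #..##: next=.  (t=1,i=8, bit19=0)
  nb #..#.: next=.  (t=1,i=19, bit18=0)
  nb #...#: next=#  (t=0,i=5, bit17=1)
  nb #....: next=.  (t=0,i=16, bit16=0)
  nb .####: next=.  (t=1,i=4, bit15=0)
  nb .###.: next=.  (t=0,i=2, bit14=0)
  nb .##.#: next=.  (t=0,i=8, bit13=0)
  nb .##..: next=#  (t=2,i=7, bit12=1)
  nb .#.##: next=.  (t=0,i=0, bit11=0)
  nb .#.#.: next=.  (t=9,i=16, bit10=0)
  nb .#..#: next=#  (t=1,i=18, bit9=1)
  nb .#...: next=.  (t=0,i=11, bit8=0)
  nb ..###: next=#  (t=1,i=3, bit7=1)
  nb ..##.: next=.  (t=0,i=7, bit6=0)
  nb ..#.#: next=#  (t=0,i=20, bit5=1)
  nb ..#..: next=.  (t=0,i=14, bit4=0)
  nb ...##: next=#  (t=0,i=6, bit3=1)
  nb ...#.: next=.  (t=0,i=13, bit2=0)
  nb ....#: next=.  (t=0,i=18, bit1=0)
  nb .....: next=#  (t=0,i=17, bit0=1)
  bits 10011111011100100001001010101001 = 2675053225

2675053225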